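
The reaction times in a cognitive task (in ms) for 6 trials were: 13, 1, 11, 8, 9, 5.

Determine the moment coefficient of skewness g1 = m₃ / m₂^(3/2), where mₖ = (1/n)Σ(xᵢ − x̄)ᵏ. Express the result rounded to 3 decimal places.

x̄ = (13 + 1 + 11 + 8 + 9 + 5) / 6 = 7.8333
deviations (xᵢ − x̄): 5.1667, -6.8333, 3.1667, 0.1667, 1.1667, -2.8333
Σ(xᵢ − x̄)² = 92.8333 ⇒ m₂ = 92.8333/6 = 15.47222
Σ(xᵢ − x̄)³ = -170.5556 ⇒ m₃ = -170.5556/6 = -28.42593
m₂^(3/2) = 15.47222^(1.5) = 60.85959
g1 = m₃ / m₂^(3/2) = -28.42593 / 60.85959 ≈ -0.467

-0.467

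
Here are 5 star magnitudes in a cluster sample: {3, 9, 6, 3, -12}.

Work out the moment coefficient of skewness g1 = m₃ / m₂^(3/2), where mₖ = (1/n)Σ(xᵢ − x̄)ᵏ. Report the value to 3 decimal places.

-1.143

x̄ = (3 + 9 + 6 + 3 - 12) / 5 = 1.8000
deviations (xᵢ − x̄): 1.2000, 7.2000, 4.2000, 1.2000, -13.8000
Σ(xᵢ − x̄)² = 262.8000 ⇒ m₂ = 262.8000/5 = 52.56000
Σ(xᵢ − x̄)³ = -2177.2800 ⇒ m₃ = -2177.2800/5 = -435.45600
m₂^(3/2) = 52.56000^(1.5) = 381.05094
g1 = m₃ / m₂^(3/2) = -435.45600 / 381.05094 ≈ -1.143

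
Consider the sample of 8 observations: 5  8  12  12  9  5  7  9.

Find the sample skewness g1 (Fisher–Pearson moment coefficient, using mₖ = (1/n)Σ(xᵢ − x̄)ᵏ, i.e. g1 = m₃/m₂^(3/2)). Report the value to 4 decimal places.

x̄ = (5 + 8 + 12 + 12 + 9 + 5 + 7 + 9) / 8 = 8.3750
deviations (xᵢ − x̄): -3.3750, -0.3750, 3.6250, 3.6250, 0.6250, -3.3750, -1.3750, 0.6250
Σ(xᵢ − x̄)² = 51.8750 ⇒ m₂ = 51.8750/8 = 6.48438
Σ(xᵢ − x̄)³ = 16.2188 ⇒ m₃ = 16.2188/8 = 2.02734
m₂^(3/2) = 6.48438^(1.5) = 16.51210
g1 = m₃ / m₂^(3/2) = 2.02734 / 16.51210 ≈ 0.1228

0.1228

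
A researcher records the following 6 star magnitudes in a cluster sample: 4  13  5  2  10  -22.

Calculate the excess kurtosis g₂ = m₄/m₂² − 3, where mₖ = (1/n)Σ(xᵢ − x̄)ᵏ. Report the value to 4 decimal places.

0.5115

x̄ = 2.0000
Σ(xᵢ − x̄)² = 774.0000 ⇒ m₂ = 129.00000
Σ(xᵢ − x̄)⁴ = 350610.0000 ⇒ m₄ = 58435.00000
m₂² = 16641.00000
g₂ = m₄/m₂² − 3 = 3.51151 − 3 ≈ 0.5115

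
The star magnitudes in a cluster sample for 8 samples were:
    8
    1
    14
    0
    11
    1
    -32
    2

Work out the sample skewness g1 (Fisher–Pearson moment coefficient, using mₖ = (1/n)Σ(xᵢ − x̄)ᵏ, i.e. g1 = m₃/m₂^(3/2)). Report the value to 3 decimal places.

-1.650

x̄ = (8 + 1 + 14 + 0 + 11 + 1 - 32 + 2) / 8 = 0.6250
deviations (xᵢ − x̄): 7.3750, 0.3750, 13.3750, -0.6250, 10.3750, 0.3750, -32.6250, 1.3750
Σ(xᵢ − x̄)² = 1407.8750 ⇒ m₂ = 1407.8750/8 = 175.98438
Σ(xᵢ − x̄)³ = -30812.7188 ⇒ m₃ = -30812.7188/8 = -3851.58984
m₂^(3/2) = 175.98438^(1.5) = 2334.59293
g1 = m₃ / m₂^(3/2) = -3851.58984 / 2334.59293 ≈ -1.650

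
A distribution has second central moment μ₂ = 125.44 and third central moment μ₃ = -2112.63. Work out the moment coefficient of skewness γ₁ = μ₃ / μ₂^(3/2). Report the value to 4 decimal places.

σ = √μ₂ = √125.44 = 11.20000
σ³ = μ₂^(3/2) = 1404.92800
γ₁ = μ₃/σ³ = -2112.63 / 1404.92800 ≈ -1.5037

-1.5037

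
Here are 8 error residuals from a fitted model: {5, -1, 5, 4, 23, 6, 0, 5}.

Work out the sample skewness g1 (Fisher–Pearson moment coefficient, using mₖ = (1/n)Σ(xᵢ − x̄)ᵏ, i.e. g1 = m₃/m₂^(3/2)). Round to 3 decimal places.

x̄ = (5 - 1 + 5 + 4 + 23 + 6 + 0 + 5) / 8 = 5.8750
deviations (xᵢ − x̄): -0.8750, -6.8750, -0.8750, -1.8750, 17.1250, 0.1250, -5.8750, -0.8750
Σ(xᵢ − x̄)² = 380.8750 ⇒ m₂ = 380.8750/8 = 47.60938
Σ(xᵢ − x̄)³ = 4485.8438 ⇒ m₃ = 4485.8438/8 = 560.73047
m₂^(3/2) = 47.60938^(1.5) = 328.50253
g1 = m₃ / m₂^(3/2) = 560.73047 / 328.50253 ≈ 1.707

1.707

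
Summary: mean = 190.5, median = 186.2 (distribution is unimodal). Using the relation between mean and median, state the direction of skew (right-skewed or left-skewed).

right-skewed

mean − median = 190.5 − 186.2 = 4.3
mean > median ⇒ the longer tail is on the right ⇒ right-skewed (positively skewed).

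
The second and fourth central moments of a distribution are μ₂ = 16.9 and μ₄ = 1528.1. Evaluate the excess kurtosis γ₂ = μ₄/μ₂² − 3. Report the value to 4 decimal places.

2.3503

μ₂² = 16.9² = 285.61000
μ₄/μ₂² = 1528.1 / 285.61000 = 5.35030
γ₂ = 5.35030 − 3 ≈ 2.3503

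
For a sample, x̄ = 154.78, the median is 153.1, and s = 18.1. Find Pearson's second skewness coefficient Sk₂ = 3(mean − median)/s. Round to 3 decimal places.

0.278

Sk₂ = 3(154.78 − 153.1) / 18.1 = 3 × 1.6800 / 18.1
    = 5.0400 / 18.1 ≈ 0.278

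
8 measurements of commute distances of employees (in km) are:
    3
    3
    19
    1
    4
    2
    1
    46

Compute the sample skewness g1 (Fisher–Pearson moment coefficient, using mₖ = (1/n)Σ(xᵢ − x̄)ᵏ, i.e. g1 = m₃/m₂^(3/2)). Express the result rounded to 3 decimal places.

x̄ = (3 + 3 + 19 + 1 + 4 + 2 + 1 + 46) / 8 = 9.8750
deviations (xᵢ − x̄): -6.8750, -6.8750, 9.1250, -8.8750, -5.8750, -7.8750, -8.8750, 36.1250
Σ(xᵢ − x̄)² = 1736.8750 ⇒ m₂ = 1736.8750/8 = 217.10938
Σ(xᵢ − x̄)³ = 45164.3438 ⇒ m₃ = 45164.3438/8 = 5645.54297
m₂^(3/2) = 217.10938^(1.5) = 3199.02671
g1 = m₃ / m₂^(3/2) = 5645.54297 / 3199.02671 ≈ 1.765

1.765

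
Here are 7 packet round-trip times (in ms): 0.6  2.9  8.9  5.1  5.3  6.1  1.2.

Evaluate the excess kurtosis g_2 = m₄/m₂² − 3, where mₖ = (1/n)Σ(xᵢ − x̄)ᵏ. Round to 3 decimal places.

-1.023

x̄ = 4.3000
Σ(xᵢ − x̄)² = 51.3000 ⇒ m₂ = 7.32857
Σ(xᵢ − x̄)⁴ = 743.2626 ⇒ m₄ = 106.18037
m₂² = 53.70796
g_2 = m₄/m₂² − 3 = 1.97700 − 3 ≈ -1.023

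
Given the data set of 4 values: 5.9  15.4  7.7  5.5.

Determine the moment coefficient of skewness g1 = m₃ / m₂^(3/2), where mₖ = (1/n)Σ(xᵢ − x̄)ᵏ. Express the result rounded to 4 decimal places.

x̄ = (5.9 + 15.4 + 7.7 + 5.5) / 4 = 8.6250
deviations (xᵢ − x̄): -2.7250, 6.7750, -0.9250, -3.1250
Σ(xᵢ − x̄)² = 63.9475 ⇒ m₂ = 63.9475/4 = 15.98688
Σ(xᵢ − x̄)³ = 259.4329 ⇒ m₃ = 259.4329/4 = 64.85822
m₂^(3/2) = 15.98688^(1.5) = 63.92127
g1 = m₃ / m₂^(3/2) = 64.85822 / 63.92127 ≈ 1.0147

1.0147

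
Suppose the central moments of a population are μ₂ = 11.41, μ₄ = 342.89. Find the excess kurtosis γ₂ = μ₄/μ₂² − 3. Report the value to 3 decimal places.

-0.366

μ₂² = 11.41² = 130.18810
μ₄/μ₂² = 342.89 / 130.18810 = 2.63380
γ₂ = 2.63380 − 3 ≈ -0.366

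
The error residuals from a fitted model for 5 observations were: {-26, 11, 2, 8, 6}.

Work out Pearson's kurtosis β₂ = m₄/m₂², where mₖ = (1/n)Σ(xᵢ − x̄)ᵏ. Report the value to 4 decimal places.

x̄ = 0.2000
Σ(xᵢ − x̄)² = 900.8000 ⇒ m₂ = 180.16000
Σ(xᵢ − x̄)⁴ = 489648.4160 ⇒ m₄ = 97929.68320
m₂² = 32457.62560
β₂ = m₄/m₂² = 97929.68320 / 32457.62560 ≈ 3.0172

3.0172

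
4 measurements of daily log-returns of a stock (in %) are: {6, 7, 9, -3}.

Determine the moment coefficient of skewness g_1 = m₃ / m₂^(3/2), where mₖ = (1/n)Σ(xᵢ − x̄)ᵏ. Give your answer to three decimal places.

x̄ = (6 + 7 + 9 - 3) / 4 = 4.7500
deviations (xᵢ − x̄): 1.2500, 2.2500, 4.2500, -7.7500
Σ(xᵢ − x̄)² = 84.7500 ⇒ m₂ = 84.7500/4 = 21.18750
Σ(xᵢ − x̄)³ = -375.3750 ⇒ m₃ = -375.3750/4 = -93.84375
m₂^(3/2) = 21.18750^(1.5) = 97.52581
g_1 = m₃ / m₂^(3/2) = -93.84375 / 97.52581 ≈ -0.962

-0.962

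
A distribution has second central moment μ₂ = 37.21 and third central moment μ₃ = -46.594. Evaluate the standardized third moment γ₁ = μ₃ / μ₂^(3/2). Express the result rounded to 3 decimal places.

-0.205

σ = √μ₂ = √37.21 = 6.10000
σ³ = μ₂^(3/2) = 226.98100
γ₁ = μ₃/σ³ = -46.594 / 226.98100 ≈ -0.205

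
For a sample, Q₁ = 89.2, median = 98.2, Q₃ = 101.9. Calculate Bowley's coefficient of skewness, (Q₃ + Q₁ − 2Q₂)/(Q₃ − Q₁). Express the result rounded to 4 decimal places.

-0.4173

numerator: Q₃ + Q₁ − 2Q₂ = 101.9 + 89.2 − 2×98.2 = -5.3000
denominator: Q₃ − Q₁ = 101.9 − 89.2 = 12.7000
Bowley skewness = -5.3000 / 12.7000 ≈ -0.4173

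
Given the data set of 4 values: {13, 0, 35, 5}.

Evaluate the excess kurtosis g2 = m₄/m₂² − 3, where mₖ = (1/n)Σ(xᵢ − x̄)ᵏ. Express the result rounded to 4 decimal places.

-0.9815

x̄ = 13.2500
Σ(xᵢ − x̄)² = 716.7500 ⇒ m₂ = 179.18750
Σ(xᵢ − x̄)⁴ = 259242.8281 ⇒ m₄ = 64810.70703
m₂² = 32108.16016
g2 = m₄/m₂² − 3 = 2.01851 − 3 ≈ -0.9815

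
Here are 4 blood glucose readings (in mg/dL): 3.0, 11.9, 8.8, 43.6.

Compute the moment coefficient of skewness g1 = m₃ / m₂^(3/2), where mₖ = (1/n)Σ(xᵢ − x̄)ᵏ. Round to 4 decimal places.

1.0117

x̄ = (3.0 + 11.9 + 8.8 + 43.6) / 4 = 16.8250
deviations (xᵢ − x̄): -13.8250, -4.9250, -8.0250, 26.7750
Σ(xᵢ − x̄)² = 996.6875 ⇒ m₂ = 996.6875/4 = 249.17188
Σ(xᵢ − x̄)³ = 15916.3594 ⇒ m₃ = 15916.3594/4 = 3979.08984
m₂^(3/2) = 249.17188^(1.5) = 3933.22264
g1 = m₃ / m₂^(3/2) = 3979.08984 / 3933.22264 ≈ 1.0117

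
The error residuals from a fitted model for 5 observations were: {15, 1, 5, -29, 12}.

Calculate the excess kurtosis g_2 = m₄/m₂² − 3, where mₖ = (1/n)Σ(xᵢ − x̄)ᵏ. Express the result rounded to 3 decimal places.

x̄ = 0.8000
Σ(xᵢ − x̄)² = 1232.8000 ⇒ m₂ = 246.56000
Σ(xᵢ − x̄)⁴ = 845320.0960 ⇒ m₄ = 169064.01920
m₂² = 60791.83360
g_2 = m₄/m₂² − 3 = 2.78103 − 3 ≈ -0.219

-0.219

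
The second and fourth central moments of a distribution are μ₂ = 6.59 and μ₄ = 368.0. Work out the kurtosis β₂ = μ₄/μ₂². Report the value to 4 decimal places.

μ₂² = 6.59² = 43.42810
μ₄/μ₂² = 368.0 / 43.42810 = 8.47378
β₂ ≈ 8.4738

8.4738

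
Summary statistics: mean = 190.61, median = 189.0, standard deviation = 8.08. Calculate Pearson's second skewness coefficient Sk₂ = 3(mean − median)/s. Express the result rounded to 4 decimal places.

0.5978

Sk₂ = 3(190.61 − 189.0) / 8.08 = 3 × 1.6100 / 8.08
    = 4.8300 / 8.08 ≈ 0.5978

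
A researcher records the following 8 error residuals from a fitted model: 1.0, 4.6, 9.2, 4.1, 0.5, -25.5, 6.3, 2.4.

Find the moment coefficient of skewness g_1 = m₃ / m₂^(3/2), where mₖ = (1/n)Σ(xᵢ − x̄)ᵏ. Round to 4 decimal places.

-1.9523

x̄ = (1.0 + 4.6 + 9.2 + 4.1 + 0.5 - 25.5 + 6.3 + 2.4) / 8 = 0.3250
deviations (xᵢ − x̄): 0.6750, 4.2750, 8.8750, 3.7750, 0.1750, -25.8250, 5.9750, 2.0750
Σ(xᵢ − x̄)² = 818.7150 ⇒ m₂ = 818.7150/8 = 102.33937
Σ(xᵢ − x̄)³ = -16169.9558 ⇒ m₃ = -16169.9558/8 = -2021.24447
m₂^(3/2) = 102.33937^(1.5) = 1035.29506
g_1 = m₃ / m₂^(3/2) = -2021.24447 / 1035.29506 ≈ -1.9523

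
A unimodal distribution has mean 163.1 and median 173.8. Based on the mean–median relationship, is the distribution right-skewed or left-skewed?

mean − median = 163.1 − 173.8 = -10.7
mean < median ⇒ the longer tail is on the left ⇒ left-skewed (negatively skewed).

left-skewed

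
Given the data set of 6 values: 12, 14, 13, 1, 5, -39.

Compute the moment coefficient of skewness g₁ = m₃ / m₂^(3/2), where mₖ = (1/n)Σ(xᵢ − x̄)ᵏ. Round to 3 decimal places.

x̄ = (12 + 14 + 13 + 1 + 5 - 39) / 6 = 1.0000
deviations (xᵢ − x̄): 11.0000, 13.0000, 12.0000, 0.0000, 4.0000, -40.0000
Σ(xᵢ − x̄)² = 2050.0000 ⇒ m₂ = 2050.0000/6 = 341.66667
Σ(xᵢ − x̄)³ = -58680.0000 ⇒ m₃ = -58680.0000/6 = -9780.00000
m₂^(3/2) = 341.66667^(1.5) = 6315.44440
g₁ = m₃ / m₂^(3/2) = -9780.00000 / 6315.44440 ≈ -1.549

-1.549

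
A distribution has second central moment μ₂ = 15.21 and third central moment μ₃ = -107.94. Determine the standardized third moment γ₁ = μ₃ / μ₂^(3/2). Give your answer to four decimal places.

-1.8197

σ = √μ₂ = √15.21 = 3.90000
σ³ = μ₂^(3/2) = 59.31900
γ₁ = μ₃/σ³ = -107.94 / 59.31900 ≈ -1.8197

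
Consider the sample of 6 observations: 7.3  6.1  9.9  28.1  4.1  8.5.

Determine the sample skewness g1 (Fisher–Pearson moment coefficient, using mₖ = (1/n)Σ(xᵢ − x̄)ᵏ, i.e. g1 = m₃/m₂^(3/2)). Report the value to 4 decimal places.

x̄ = (7.3 + 6.1 + 9.9 + 28.1 + 4.1 + 8.5) / 6 = 10.6667
deviations (xᵢ − x̄): -3.3667, -4.5667, -0.7667, 17.4333, -6.5667, -2.1667
Σ(xᵢ − x̄)² = 384.5133 ⇒ m₂ = 384.5133/6 = 64.08556
Σ(xᵢ − x̄)³ = 4871.1796 ⇒ m₃ = 4871.1796/6 = 811.86326
m₂^(3/2) = 64.08556^(1.5) = 513.02701
g1 = m₃ / m₂^(3/2) = 811.86326 / 513.02701 ≈ 1.5825

1.5825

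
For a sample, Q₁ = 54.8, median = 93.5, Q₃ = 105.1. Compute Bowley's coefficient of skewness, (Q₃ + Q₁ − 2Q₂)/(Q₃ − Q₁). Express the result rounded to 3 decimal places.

numerator: Q₃ + Q₁ − 2Q₂ = 105.1 + 54.8 − 2×93.5 = -27.1000
denominator: Q₃ − Q₁ = 105.1 − 54.8 = 50.3000
Bowley skewness = -27.1000 / 50.3000 ≈ -0.539

-0.539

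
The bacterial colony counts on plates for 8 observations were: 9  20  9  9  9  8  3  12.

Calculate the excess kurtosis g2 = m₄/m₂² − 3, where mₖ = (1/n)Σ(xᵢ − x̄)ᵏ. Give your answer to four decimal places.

0.9500

x̄ = 9.8750
Σ(xᵢ − x̄)² = 160.8750 ⇒ m₂ = 20.10938
Σ(xᵢ − x̄)⁴ = 12778.5879 ⇒ m₄ = 1597.32349
m₂² = 404.38696
g2 = m₄/m₂² − 3 = 3.94999 − 3 ≈ 0.9500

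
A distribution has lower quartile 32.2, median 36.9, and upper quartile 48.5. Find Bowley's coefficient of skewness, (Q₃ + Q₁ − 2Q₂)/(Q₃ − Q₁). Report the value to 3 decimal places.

0.423

numerator: Q₃ + Q₁ − 2Q₂ = 48.5 + 32.2 − 2×36.9 = 6.9000
denominator: Q₃ − Q₁ = 48.5 − 32.2 = 16.3000
Bowley skewness = 6.9000 / 16.3000 ≈ 0.423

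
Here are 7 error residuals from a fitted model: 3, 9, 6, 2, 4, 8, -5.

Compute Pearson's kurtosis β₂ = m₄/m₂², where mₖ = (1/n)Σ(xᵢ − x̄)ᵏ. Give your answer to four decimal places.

2.9359

x̄ = 3.8571
Σ(xᵢ − x̄)² = 130.8571 ⇒ m₂ = 18.69388
Σ(xᵢ − x̄)⁴ = 7181.8892 ⇒ m₄ = 1025.98417
m₂² = 349.46106
β₂ = m₄/m₂² = 1025.98417 / 349.46106 ≈ 2.9359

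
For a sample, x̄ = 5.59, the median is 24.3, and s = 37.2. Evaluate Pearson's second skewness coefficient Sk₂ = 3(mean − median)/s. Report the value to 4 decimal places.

-1.5089

Sk₂ = 3(5.59 − 24.3) / 37.2 = 3 × -18.7100 / 37.2
    = -56.1300 / 37.2 ≈ -1.5089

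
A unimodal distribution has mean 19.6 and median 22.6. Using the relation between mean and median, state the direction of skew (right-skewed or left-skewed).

left-skewed

mean − median = 19.6 − 22.6 = -3.0
mean < median ⇒ the longer tail is on the left ⇒ left-skewed (negatively skewed).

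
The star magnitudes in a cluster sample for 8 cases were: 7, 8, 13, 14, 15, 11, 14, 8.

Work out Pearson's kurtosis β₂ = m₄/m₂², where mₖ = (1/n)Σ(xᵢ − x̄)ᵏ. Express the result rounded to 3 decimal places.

x̄ = 11.2500
Σ(xᵢ − x̄)² = 71.5000 ⇒ m₂ = 8.93750
Σ(xᵢ − x̄)⁴ = 870.9063 ⇒ m₄ = 108.86328
m₂² = 79.87891
β₂ = m₄/m₂² = 108.86328 / 79.87891 ≈ 1.363

1.363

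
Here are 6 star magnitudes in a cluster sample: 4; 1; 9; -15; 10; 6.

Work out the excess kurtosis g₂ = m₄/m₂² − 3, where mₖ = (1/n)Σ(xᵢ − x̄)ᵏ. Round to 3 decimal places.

0.340

x̄ = 2.5000
Σ(xᵢ − x̄)² = 421.5000 ⇒ m₂ = 70.25000
Σ(xᵢ − x̄)⁴ = 98898.3750 ⇒ m₄ = 16483.06250
m₂² = 4935.06250
g₂ = m₄/m₂² − 3 = 3.33999 − 3 ≈ 0.340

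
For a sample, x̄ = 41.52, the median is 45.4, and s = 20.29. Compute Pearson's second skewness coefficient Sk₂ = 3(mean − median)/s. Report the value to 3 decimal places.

Sk₂ = 3(41.52 − 45.4) / 20.29 = 3 × -3.8800 / 20.29
    = -11.6400 / 20.29 ≈ -0.574

-0.574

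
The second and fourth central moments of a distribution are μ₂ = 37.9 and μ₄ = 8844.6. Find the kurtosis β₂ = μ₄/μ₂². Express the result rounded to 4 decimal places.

μ₂² = 37.9² = 1436.41000
μ₄/μ₂² = 8844.6 / 1436.41000 = 6.15743
β₂ ≈ 6.1574

6.1574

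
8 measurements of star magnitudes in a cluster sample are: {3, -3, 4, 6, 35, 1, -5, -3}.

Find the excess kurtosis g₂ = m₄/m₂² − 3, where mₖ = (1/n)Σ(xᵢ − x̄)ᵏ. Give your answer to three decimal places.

x̄ = 4.7500
Σ(xᵢ − x̄)² = 1149.5000 ⇒ m₂ = 143.68750
Σ(xᵢ − x̄)⁴ = 853801.1563 ⇒ m₄ = 106725.14453
m₂² = 20646.09766
g₂ = m₄/m₂² − 3 = 5.16926 − 3 ≈ 2.169

2.169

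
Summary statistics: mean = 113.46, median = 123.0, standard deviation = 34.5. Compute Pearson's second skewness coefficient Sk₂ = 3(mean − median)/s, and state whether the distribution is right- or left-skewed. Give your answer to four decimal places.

Sk₂ = 3(113.46 − 123.0) / 34.5 = 3 × -9.5400 / 34.5
    = -28.6200 / 34.5 ≈ -0.8296
Sk₂ < 0 ⇒ mean < median ⇒ left-skewed (negative skew).

-0.8296, left-skewed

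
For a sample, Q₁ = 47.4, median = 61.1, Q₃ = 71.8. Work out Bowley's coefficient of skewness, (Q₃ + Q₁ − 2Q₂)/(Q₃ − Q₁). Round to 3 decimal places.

-0.123

numerator: Q₃ + Q₁ − 2Q₂ = 71.8 + 47.4 − 2×61.1 = -3.0000
denominator: Q₃ − Q₁ = 71.8 − 47.4 = 24.4000
Bowley skewness = -3.0000 / 24.4000 ≈ -0.123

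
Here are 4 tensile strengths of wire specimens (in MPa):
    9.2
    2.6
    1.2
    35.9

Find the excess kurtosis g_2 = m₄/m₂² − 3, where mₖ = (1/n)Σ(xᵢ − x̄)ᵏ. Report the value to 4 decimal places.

x̄ = 12.2250
Σ(xᵢ − x̄)² = 783.8475 ⇒ m₂ = 195.96187
Σ(xᵢ − x̄)⁴ = 337607.1294 ⇒ m₄ = 84401.78236
m₂² = 38401.05645
g_2 = m₄/m₂² − 3 = 2.19790 − 3 ≈ -0.8021

-0.8021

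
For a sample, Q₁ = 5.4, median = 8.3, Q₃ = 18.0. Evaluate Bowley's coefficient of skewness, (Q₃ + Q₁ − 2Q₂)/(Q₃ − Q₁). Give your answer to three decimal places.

0.540

numerator: Q₃ + Q₁ − 2Q₂ = 18.0 + 5.4 − 2×8.3 = 6.8000
denominator: Q₃ − Q₁ = 18.0 − 5.4 = 12.6000
Bowley skewness = 6.8000 / 12.6000 ≈ 0.540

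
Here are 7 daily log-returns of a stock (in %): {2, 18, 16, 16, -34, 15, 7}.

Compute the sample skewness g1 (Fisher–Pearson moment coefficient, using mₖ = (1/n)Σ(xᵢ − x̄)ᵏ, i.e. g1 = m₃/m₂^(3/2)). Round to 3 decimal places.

-1.660

x̄ = (2 + 18 + 16 + 16 - 34 + 15 + 7) / 7 = 5.7143
deviations (xᵢ − x̄): -3.7143, 12.2857, 10.2857, 10.2857, -39.7143, 9.2857, 1.2857
Σ(xᵢ − x̄)² = 2041.4286 ⇒ m₂ = 2041.4286/7 = 291.63265
Σ(xᵢ − x̄)³ = -57856.0408 ⇒ m₃ = -57856.0408/7 = -8265.14869
m₂^(3/2) = 291.63265^(1.5) = 4980.28531
g1 = m₃ / m₂^(3/2) = -8265.14869 / 4980.28531 ≈ -1.660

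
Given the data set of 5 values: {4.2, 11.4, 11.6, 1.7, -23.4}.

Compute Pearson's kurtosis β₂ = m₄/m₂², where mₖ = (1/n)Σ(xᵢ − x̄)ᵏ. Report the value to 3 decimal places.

2.809

x̄ = 1.1000
Σ(xᵢ − x̄)² = 826.5600 ⇒ m₂ = 165.31200
Σ(xᵢ − x̄)⁴ = 383802.6948 ⇒ m₄ = 76760.53896
m₂² = 27328.05734
β₂ = m₄/m₂² = 76760.53896 / 27328.05734 ≈ 2.809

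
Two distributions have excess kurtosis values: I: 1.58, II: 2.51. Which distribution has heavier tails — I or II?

Higher excess kurtosis ⇒ heavier tails relative to the normal distribution.
1.58 vs 2.51: the larger is 2.51, so II has heavier tails.

II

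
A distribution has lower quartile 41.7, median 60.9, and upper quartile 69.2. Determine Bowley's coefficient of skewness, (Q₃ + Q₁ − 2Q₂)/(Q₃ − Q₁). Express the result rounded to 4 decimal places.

numerator: Q₃ + Q₁ − 2Q₂ = 69.2 + 41.7 − 2×60.9 = -10.9000
denominator: Q₃ − Q₁ = 69.2 − 41.7 = 27.5000
Bowley skewness = -10.9000 / 27.5000 ≈ -0.3964

-0.3964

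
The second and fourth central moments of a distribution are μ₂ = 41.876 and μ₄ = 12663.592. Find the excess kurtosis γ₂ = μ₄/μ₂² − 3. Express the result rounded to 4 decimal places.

μ₂² = 41.876² = 1753.59938
μ₄/μ₂² = 12663.592 / 1753.59938 = 7.22149
γ₂ = 7.22149 − 3 ≈ 4.2215

4.2215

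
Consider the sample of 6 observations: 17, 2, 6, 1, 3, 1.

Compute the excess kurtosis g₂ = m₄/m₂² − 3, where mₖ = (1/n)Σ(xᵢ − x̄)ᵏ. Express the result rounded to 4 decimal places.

0.5478

x̄ = 5.0000
Σ(xᵢ − x̄)² = 190.0000 ⇒ m₂ = 31.66667
Σ(xᵢ − x̄)⁴ = 21346.0000 ⇒ m₄ = 3557.66667
m₂² = 1002.77778
g₂ = m₄/m₂² − 3 = 3.54781 − 3 ≈ 0.5478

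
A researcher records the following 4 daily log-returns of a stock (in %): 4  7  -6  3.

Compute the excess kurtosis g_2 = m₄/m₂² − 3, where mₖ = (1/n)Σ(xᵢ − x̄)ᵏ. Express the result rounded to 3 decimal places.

-0.855

x̄ = 2.0000
Σ(xᵢ − x̄)² = 94.0000 ⇒ m₂ = 23.50000
Σ(xᵢ − x̄)⁴ = 4738.0000 ⇒ m₄ = 1184.50000
m₂² = 552.25000
g_2 = m₄/m₂² − 3 = 2.14486 − 3 ≈ -0.855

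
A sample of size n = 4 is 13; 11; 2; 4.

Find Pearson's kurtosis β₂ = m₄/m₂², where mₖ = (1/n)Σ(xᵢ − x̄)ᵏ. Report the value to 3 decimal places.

x̄ = 7.5000
Σ(xᵢ − x̄)² = 85.0000 ⇒ m₂ = 21.25000
Σ(xᵢ − x̄)⁴ = 2130.2500 ⇒ m₄ = 532.56250
m₂² = 451.56250
β₂ = m₄/m₂² = 532.56250 / 451.56250 ≈ 1.179

1.179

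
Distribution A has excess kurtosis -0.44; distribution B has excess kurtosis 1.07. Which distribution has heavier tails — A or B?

B

Higher excess kurtosis ⇒ heavier tails relative to the normal distribution.
-0.44 vs 1.07: the larger is 1.07, so B has heavier tails. (B is leptokurtic — heavier-than-normal tails; the other is platykurtic.)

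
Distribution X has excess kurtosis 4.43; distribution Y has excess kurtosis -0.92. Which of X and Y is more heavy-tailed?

X

Higher excess kurtosis ⇒ heavier tails relative to the normal distribution.
4.43 vs -0.92: the larger is 4.43, so X has heavier tails. (X is leptokurtic — heavier-than-normal tails; the other is platykurtic.)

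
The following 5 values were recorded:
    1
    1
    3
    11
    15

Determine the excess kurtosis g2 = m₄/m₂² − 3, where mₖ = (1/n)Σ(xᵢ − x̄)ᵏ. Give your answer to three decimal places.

x̄ = 6.2000
Σ(xᵢ − x̄)² = 164.8000 ⇒ m₂ = 32.96000
Σ(xᵢ − x̄)⁴ = 8094.9760 ⇒ m₄ = 1618.99520
m₂² = 1086.36160
g2 = m₄/m₂² − 3 = 1.49029 − 3 ≈ -1.510

-1.510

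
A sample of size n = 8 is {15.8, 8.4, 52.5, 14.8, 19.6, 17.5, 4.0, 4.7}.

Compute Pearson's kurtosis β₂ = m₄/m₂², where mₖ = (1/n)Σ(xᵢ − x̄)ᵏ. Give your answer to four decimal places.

x̄ = 17.1625
Σ(xᵢ − x̄)² = 1667.5787 ⇒ m₂ = 208.44734
Σ(xᵢ − x̄)⁴ = 1619452.6112 ⇒ m₄ = 202431.57640
m₂² = 43450.29512
β₂ = m₄/m₂² = 202431.57640 / 43450.29512 ≈ 4.6589

4.6589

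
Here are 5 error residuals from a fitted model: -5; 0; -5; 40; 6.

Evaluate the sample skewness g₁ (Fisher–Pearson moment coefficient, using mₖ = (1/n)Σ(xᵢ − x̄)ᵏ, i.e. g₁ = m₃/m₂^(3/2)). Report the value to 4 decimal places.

x̄ = (-5 + 0 - 5 + 40 + 6) / 5 = 7.2000
deviations (xᵢ − x̄): -12.2000, -7.2000, -12.2000, 32.8000, -1.2000
Σ(xᵢ − x̄)² = 1426.8000 ⇒ m₂ = 1426.8000/5 = 285.36000
Σ(xᵢ − x̄)³ = 31280.8800 ⇒ m₃ = 31280.8800/5 = 6256.17600
m₂^(3/2) = 285.36000^(1.5) = 4820.47289
g₁ = m₃ / m₂^(3/2) = 6256.17600 / 4820.47289 ≈ 1.2978

1.2978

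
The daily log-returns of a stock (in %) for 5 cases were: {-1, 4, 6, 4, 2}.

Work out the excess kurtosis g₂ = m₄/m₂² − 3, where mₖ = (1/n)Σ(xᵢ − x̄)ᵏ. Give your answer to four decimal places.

x̄ = 3.0000
Σ(xᵢ − x̄)² = 28.0000 ⇒ m₂ = 5.60000
Σ(xᵢ − x̄)⁴ = 340.0000 ⇒ m₄ = 68.00000
m₂² = 31.36000
g₂ = m₄/m₂² − 3 = 2.16837 − 3 ≈ -0.8316

-0.8316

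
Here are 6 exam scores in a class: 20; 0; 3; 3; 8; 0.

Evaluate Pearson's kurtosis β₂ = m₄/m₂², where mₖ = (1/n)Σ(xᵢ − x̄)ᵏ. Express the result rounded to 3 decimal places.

x̄ = 5.6667
Σ(xᵢ − x̄)² = 289.3333 ⇒ m₂ = 48.22222
Σ(xᵢ − x̄)⁴ = 44400.4444 ⇒ m₄ = 7400.07407
m₂² = 2325.38272
β₂ = m₄/m₂² = 7400.07407 / 2325.38272 ≈ 3.182

3.182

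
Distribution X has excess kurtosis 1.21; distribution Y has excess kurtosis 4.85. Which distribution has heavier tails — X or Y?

Higher excess kurtosis ⇒ heavier tails relative to the normal distribution.
1.21 vs 4.85: the larger is 4.85, so Y has heavier tails.

Y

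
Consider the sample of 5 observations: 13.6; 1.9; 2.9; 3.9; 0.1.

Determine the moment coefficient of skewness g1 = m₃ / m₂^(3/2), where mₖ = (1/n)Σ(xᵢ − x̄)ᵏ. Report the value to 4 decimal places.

x̄ = (13.6 + 1.9 + 2.9 + 3.9 + 0.1) / 5 = 4.4800
deviations (xᵢ − x̄): 9.1200, -2.5800, -1.5800, -0.5800, -4.3800
Σ(xᵢ − x̄)² = 111.8480 ⇒ m₂ = 111.8480/5 = 22.36960
Σ(xᵢ − x̄)³ = 653.2099 ⇒ m₃ = 653.2099/5 = 130.64198
m₂^(3/2) = 22.36960^(1.5) = 105.80040
g1 = m₃ / m₂^(3/2) = 130.64198 / 105.80040 ≈ 1.2348

1.2348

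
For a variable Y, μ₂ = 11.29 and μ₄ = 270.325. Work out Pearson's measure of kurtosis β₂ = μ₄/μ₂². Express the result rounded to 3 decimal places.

2.121

μ₂² = 11.29² = 127.46410
μ₄/μ₂² = 270.325 / 127.46410 = 2.12079
β₂ ≈ 2.121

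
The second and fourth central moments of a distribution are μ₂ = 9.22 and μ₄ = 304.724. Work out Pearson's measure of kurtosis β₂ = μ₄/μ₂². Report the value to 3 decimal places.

3.585

μ₂² = 9.22² = 85.00840
μ₄/μ₂² = 304.724 / 85.00840 = 3.58463
β₂ ≈ 3.585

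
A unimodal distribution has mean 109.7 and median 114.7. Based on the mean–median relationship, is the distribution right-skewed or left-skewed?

left-skewed

mean − median = 109.7 − 114.7 = -5.0
mean < median ⇒ the longer tail is on the left ⇒ left-skewed (negatively skewed).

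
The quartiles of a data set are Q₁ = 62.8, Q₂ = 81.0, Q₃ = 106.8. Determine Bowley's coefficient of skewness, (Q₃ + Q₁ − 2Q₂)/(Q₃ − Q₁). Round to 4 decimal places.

numerator: Q₃ + Q₁ − 2Q₂ = 106.8 + 62.8 − 2×81.0 = 7.6000
denominator: Q₃ − Q₁ = 106.8 − 62.8 = 44.0000
Bowley skewness = 7.6000 / 44.0000 ≈ 0.1727

0.1727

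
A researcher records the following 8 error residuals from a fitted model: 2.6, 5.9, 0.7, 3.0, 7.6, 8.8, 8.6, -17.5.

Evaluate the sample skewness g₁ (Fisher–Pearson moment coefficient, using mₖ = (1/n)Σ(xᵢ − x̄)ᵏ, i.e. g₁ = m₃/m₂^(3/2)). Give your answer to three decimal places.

-1.751

x̄ = (2.6 + 5.9 + 0.7 + 3.0 + 7.6 + 8.8 + 8.6 - 17.5) / 8 = 2.4625
deviations (xᵢ − x̄): 0.1375, 3.4375, -1.7625, 0.5375, 5.1375, 6.3375, 6.1375, -19.9625
Σ(xᵢ − x̄)² = 517.9587 ⇒ m₂ = 517.9587/8 = 64.74484
Σ(xᵢ − x̄)³ = -7298.4522 ⇒ m₃ = -7298.4522/8 = -912.30653
m₂^(3/2) = 64.74484^(1.5) = 520.96408
g₁ = m₃ / m₂^(3/2) = -912.30653 / 520.96408 ≈ -1.751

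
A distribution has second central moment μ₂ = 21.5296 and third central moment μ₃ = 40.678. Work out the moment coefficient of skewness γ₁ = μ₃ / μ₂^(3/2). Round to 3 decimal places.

σ = √μ₂ = √21.5296 = 4.64000
σ³ = μ₂^(3/2) = 99.89734
γ₁ = μ₃/σ³ = 40.678 / 99.89734 ≈ 0.407

0.407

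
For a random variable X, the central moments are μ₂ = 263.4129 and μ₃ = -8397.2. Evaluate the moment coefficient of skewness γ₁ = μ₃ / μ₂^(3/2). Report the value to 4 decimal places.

σ = √μ₂ = √263.4129 = 16.23000
σ³ = μ₂^(3/2) = 4275.19137
γ₁ = μ₃/σ³ = -8397.2 / 4275.19137 ≈ -1.9642

-1.9642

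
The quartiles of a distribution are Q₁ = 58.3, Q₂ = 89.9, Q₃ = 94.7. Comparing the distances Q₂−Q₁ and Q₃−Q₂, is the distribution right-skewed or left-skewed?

Q₂ − Q₁ = 31.6;  Q₃ − Q₂ = 4.8
Q₂ − Q₁ > Q₃ − Q₂ ⇒ the lower half is more spread out ⇒ left-skewed.

left-skewed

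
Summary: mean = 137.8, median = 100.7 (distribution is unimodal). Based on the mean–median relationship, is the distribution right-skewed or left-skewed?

mean − median = 137.8 − 100.7 = 37.1
mean > median ⇒ the longer tail is on the right ⇒ right-skewed (positively skewed).

right-skewed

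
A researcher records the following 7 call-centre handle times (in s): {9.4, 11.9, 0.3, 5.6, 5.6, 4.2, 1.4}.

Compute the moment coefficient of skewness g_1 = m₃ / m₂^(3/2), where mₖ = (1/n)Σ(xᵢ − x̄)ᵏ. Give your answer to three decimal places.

0.294

x̄ = (9.4 + 11.9 + 0.3 + 5.6 + 5.6 + 4.2 + 1.4) / 7 = 5.4857
deviations (xᵢ − x̄): 3.9143, 6.4143, -5.1857, 0.1143, 0.1143, -1.2857, -4.0857
Σ(xᵢ − x̄)² = 101.7286 ⇒ m₂ = 101.7286/7 = 14.53265
Σ(xᵢ − x̄)³ = 114.0988 ⇒ m₃ = 114.0988/7 = 16.29983
m₂^(3/2) = 14.53265^(1.5) = 55.40097
g_1 = m₃ / m₂^(3/2) = 16.29983 / 55.40097 ≈ 0.294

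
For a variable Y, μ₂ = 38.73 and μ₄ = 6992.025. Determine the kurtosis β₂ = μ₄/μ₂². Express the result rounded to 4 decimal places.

4.6613

μ₂² = 38.73² = 1500.01290
μ₄/μ₂² = 6992.025 / 1500.01290 = 4.66131
β₂ ≈ 4.6613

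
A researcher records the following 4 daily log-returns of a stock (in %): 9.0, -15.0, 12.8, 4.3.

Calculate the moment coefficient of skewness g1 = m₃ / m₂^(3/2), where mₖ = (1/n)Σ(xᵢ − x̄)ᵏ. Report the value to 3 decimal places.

x̄ = (9.0 - 15.0 + 12.8 + 4.3) / 4 = 2.7750
deviations (xᵢ − x̄): 6.2250, -17.7750, 10.0250, 1.5250
Σ(xᵢ − x̄)² = 457.5275 ⇒ m₂ = 457.5275/4 = 114.38188
Σ(xᵢ − x̄)³ = -4363.7344 ⇒ m₃ = -4363.7344/4 = -1090.93359
m₂^(3/2) = 114.38188^(1.5) = 1223.30800
g1 = m₃ / m₂^(3/2) = -1090.93359 / 1223.30800 ≈ -0.892

-0.892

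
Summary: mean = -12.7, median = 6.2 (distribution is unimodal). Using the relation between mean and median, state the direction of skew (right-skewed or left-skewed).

mean − median = -12.7 − 6.2 = -18.9
mean < median ⇒ the longer tail is on the left ⇒ left-skewed (negatively skewed).

left-skewed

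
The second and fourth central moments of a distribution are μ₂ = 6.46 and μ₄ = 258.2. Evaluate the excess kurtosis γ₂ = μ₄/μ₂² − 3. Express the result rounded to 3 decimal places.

μ₂² = 6.46² = 41.73160
μ₄/μ₂² = 258.2 / 41.73160 = 6.18716
γ₂ = 6.18716 − 3 ≈ 3.187

3.187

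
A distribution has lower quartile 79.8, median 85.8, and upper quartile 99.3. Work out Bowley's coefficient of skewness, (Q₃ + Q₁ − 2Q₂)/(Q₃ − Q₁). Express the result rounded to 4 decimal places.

numerator: Q₃ + Q₁ − 2Q₂ = 99.3 + 79.8 − 2×85.8 = 7.5000
denominator: Q₃ − Q₁ = 99.3 − 79.8 = 19.5000
Bowley skewness = 7.5000 / 19.5000 ≈ 0.3846

0.3846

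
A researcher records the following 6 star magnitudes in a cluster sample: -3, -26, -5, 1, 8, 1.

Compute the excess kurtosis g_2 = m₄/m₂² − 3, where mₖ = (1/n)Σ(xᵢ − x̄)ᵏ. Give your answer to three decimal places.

x̄ = -4.0000
Σ(xᵢ − x̄)² = 680.0000 ⇒ m₂ = 113.33333
Σ(xᵢ − x̄)⁴ = 256244.0000 ⇒ m₄ = 42707.33333
m₂² = 12844.44444
g_2 = m₄/m₂² − 3 = 3.32497 − 3 ≈ 0.325

0.325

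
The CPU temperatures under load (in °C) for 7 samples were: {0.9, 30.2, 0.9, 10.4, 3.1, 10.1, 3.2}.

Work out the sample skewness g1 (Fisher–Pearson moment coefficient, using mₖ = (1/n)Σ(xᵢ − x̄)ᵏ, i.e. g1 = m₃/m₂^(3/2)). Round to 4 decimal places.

1.4760

x̄ = (0.9 + 30.2 + 0.9 + 10.4 + 3.1 + 10.1 + 3.2) / 7 = 8.4000
deviations (xᵢ − x̄): -7.5000, 21.8000, -7.5000, 2.0000, -5.3000, 1.7000, -5.2000
Σ(xᵢ − x̄)² = 649.7600 ⇒ m₂ = 649.7600/7 = 92.82286
Σ(xᵢ − x̄)³ = 9239.9100 ⇒ m₃ = 9239.9100/7 = 1319.98714
m₂^(3/2) = 92.82286^(1.5) = 894.29829
g1 = m₃ / m₂^(3/2) = 1319.98714 / 894.29829 ≈ 1.4760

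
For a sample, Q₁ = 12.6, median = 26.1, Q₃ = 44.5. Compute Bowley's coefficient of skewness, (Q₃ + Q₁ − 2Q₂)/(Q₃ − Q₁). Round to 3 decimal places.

0.154

numerator: Q₃ + Q₁ − 2Q₂ = 44.5 + 12.6 − 2×26.1 = 4.9000
denominator: Q₃ − Q₁ = 44.5 − 12.6 = 31.9000
Bowley skewness = 4.9000 / 31.9000 ≈ 0.154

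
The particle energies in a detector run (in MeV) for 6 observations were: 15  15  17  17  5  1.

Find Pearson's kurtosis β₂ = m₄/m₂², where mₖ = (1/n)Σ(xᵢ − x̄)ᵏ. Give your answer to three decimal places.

1.788

x̄ = 11.6667
Σ(xᵢ − x̄)² = 237.3333 ⇒ m₂ = 39.55556
Σ(xᵢ − x̄)⁴ = 16785.7778 ⇒ m₄ = 2797.62963
m₂² = 1564.64198
β₂ = m₄/m₂² = 2797.62963 / 1564.64198 ≈ 1.788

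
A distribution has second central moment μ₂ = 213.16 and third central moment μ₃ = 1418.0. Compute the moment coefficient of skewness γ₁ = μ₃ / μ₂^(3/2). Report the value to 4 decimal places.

σ = √μ₂ = √213.16 = 14.60000
σ³ = μ₂^(3/2) = 3112.13600
γ₁ = μ₃/σ³ = 1418.0 / 3112.13600 ≈ 0.4556

0.4556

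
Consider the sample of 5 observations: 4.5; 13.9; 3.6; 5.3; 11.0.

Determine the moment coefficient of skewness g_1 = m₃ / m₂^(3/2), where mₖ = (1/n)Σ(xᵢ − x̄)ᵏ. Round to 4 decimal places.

x̄ = (4.5 + 13.9 + 3.6 + 5.3 + 11.0) / 5 = 7.6600
deviations (xᵢ − x̄): -3.1600, 6.2400, -4.0600, -2.3600, 3.3400
Σ(xᵢ − x̄)² = 82.1320 ⇒ m₂ = 82.1320/5 = 16.42640
Σ(xᵢ − x̄)³ = 168.6082 ⇒ m₃ = 168.6082/5 = 33.72163
m₂^(3/2) = 16.42640^(1.5) = 66.57537
g_1 = m₃ / m₂^(3/2) = 33.72163 / 66.57537 ≈ 0.5065

0.5065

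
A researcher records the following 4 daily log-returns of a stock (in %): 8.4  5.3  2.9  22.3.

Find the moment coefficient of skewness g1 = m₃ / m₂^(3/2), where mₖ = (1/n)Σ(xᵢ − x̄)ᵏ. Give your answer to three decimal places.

x̄ = (8.4 + 5.3 + 2.9 + 22.3) / 4 = 9.7250
deviations (xᵢ − x̄): -1.3250, -4.4250, -6.8250, 12.5750
Σ(xᵢ − x̄)² = 226.0475 ⇒ m₂ = 226.0475/4 = 56.51188
Σ(xᵢ − x̄)³ = 1581.6094 ⇒ m₃ = 1581.6094/4 = 395.40234
m₂^(3/2) = 56.51188^(1.5) = 424.82452
g1 = m₃ / m₂^(3/2) = 395.40234 / 424.82452 ≈ 0.931

0.931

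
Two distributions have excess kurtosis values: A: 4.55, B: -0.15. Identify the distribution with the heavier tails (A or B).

A

Higher excess kurtosis ⇒ heavier tails relative to the normal distribution.
4.55 vs -0.15: the larger is 4.55, so A has heavier tails. (A is leptokurtic — heavier-than-normal tails; the other is platykurtic.)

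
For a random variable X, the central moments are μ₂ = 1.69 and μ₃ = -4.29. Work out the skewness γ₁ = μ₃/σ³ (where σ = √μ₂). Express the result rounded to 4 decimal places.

-1.9527

σ = √μ₂ = √1.69 = 1.30000
σ³ = μ₂^(3/2) = 2.19700
γ₁ = μ₃/σ³ = -4.29 / 2.19700 ≈ -1.9527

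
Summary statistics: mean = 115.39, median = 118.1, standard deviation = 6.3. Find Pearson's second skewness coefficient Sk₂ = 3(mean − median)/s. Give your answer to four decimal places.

-1.2905

Sk₂ = 3(115.39 − 118.1) / 6.3 = 3 × -2.7100 / 6.3
    = -8.1300 / 6.3 ≈ -1.2905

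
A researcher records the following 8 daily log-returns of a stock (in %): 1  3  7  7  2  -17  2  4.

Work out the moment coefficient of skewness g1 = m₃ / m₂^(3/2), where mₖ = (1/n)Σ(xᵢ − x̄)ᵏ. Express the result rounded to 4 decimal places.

-1.8737

x̄ = (1 + 3 + 7 + 7 + 2 - 17 + 2 + 4) / 8 = 1.1250
deviations (xᵢ − x̄): -0.1250, 1.8750, 5.8750, 5.8750, 0.8750, -18.1250, 0.8750, 2.8750
Σ(xᵢ − x̄)² = 410.8750 ⇒ m₂ = 410.8750/8 = 51.35938
Σ(xᵢ − x̄)³ = -5517.0938 ⇒ m₃ = -5517.0938/8 = -689.63672
m₂^(3/2) = 51.35938^(1.5) = 368.06930
g1 = m₃ / m₂^(3/2) = -689.63672 / 368.06930 ≈ -1.8737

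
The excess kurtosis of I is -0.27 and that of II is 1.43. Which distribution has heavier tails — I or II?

II

Higher excess kurtosis ⇒ heavier tails relative to the normal distribution.
-0.27 vs 1.43: the larger is 1.43, so II has heavier tails. (II is leptokurtic — heavier-than-normal tails; the other is platykurtic.)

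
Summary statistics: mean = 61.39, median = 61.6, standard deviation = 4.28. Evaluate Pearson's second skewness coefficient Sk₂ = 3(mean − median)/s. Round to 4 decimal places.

Sk₂ = 3(61.39 − 61.6) / 4.28 = 3 × -0.2100 / 4.28
    = -0.6300 / 4.28 ≈ -0.1472

-0.1472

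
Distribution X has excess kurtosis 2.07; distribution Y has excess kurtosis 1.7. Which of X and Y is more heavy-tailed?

X

Higher excess kurtosis ⇒ heavier tails relative to the normal distribution.
2.07 vs 1.7: the larger is 2.07, so X has heavier tails.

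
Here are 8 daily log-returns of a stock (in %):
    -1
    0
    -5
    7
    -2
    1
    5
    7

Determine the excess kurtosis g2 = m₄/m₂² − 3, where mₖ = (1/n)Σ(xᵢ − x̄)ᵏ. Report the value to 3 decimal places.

-1.287

x̄ = 1.5000
Σ(xᵢ − x̄)² = 136.0000 ⇒ m₂ = 17.00000
Σ(xᵢ − x̄)⁴ = 3959.5000 ⇒ m₄ = 494.93750
m₂² = 289.00000
g2 = m₄/m₂² − 3 = 1.71259 − 3 ≈ -1.287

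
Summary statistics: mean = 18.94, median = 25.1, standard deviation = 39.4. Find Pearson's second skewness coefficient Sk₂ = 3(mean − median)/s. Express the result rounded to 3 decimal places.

Sk₂ = 3(18.94 − 25.1) / 39.4 = 3 × -6.1600 / 39.4
    = -18.4800 / 39.4 ≈ -0.469

-0.469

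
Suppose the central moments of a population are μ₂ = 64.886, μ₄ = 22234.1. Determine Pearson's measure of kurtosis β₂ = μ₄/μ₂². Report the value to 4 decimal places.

5.2810

μ₂² = 64.886² = 4210.19300
μ₄/μ₂² = 22234.1 / 4210.19300 = 5.28102
β₂ ≈ 5.2810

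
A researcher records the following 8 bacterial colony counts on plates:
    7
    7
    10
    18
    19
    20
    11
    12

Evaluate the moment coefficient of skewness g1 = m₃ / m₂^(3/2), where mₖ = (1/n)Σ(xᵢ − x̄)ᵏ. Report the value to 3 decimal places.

0.223

x̄ = (7 + 7 + 10 + 18 + 19 + 20 + 11 + 12) / 8 = 13.0000
deviations (xᵢ − x̄): -6.0000, -6.0000, -3.0000, 5.0000, 6.0000, 7.0000, -2.0000, -1.0000
Σ(xᵢ − x̄)² = 196.0000 ⇒ m₂ = 196.0000/8 = 24.50000
Σ(xᵢ − x̄)³ = 216.0000 ⇒ m₃ = 216.0000/8 = 27.00000
m₂^(3/2) = 24.50000^(1.5) = 121.26881
g1 = m₃ / m₂^(3/2) = 27.00000 / 121.26881 ≈ 0.223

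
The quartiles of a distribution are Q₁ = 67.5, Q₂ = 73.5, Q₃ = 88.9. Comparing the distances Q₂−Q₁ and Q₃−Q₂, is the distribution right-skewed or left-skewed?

right-skewed

Q₂ − Q₁ = 6.0;  Q₃ − Q₂ = 15.4
Q₃ − Q₂ > Q₂ − Q₁ ⇒ the upper half is more spread out ⇒ right-skewed.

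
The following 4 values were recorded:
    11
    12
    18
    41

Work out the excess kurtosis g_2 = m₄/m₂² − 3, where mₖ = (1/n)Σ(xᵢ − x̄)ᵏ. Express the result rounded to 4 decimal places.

x̄ = 20.5000
Σ(xᵢ − x̄)² = 589.0000 ⇒ m₂ = 147.25000
Σ(xᵢ − x̄)⁴ = 190014.2500 ⇒ m₄ = 47503.56250
m₂² = 21682.56250
g_2 = m₄/m₂² − 3 = 2.19086 − 3 ≈ -0.8091

-0.8091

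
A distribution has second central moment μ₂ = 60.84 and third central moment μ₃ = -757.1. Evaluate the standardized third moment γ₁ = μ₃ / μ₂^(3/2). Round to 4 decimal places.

σ = √μ₂ = √60.84 = 7.80000
σ³ = μ₂^(3/2) = 474.55200
γ₁ = μ₃/σ³ = -757.1 / 474.55200 ≈ -1.5954

-1.5954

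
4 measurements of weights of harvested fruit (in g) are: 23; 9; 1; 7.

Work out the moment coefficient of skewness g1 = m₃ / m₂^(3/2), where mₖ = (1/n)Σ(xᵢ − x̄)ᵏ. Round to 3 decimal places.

x̄ = (23 + 9 + 1 + 7) / 4 = 10.0000
deviations (xᵢ − x̄): 13.0000, -1.0000, -9.0000, -3.0000
Σ(xᵢ − x̄)² = 260.0000 ⇒ m₂ = 260.0000/4 = 65.00000
Σ(xᵢ − x̄)³ = 1440.0000 ⇒ m₃ = 1440.0000/4 = 360.00000
m₂^(3/2) = 65.00000^(1.5) = 524.04675
g1 = m₃ / m₂^(3/2) = 360.00000 / 524.04675 ≈ 0.687

0.687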